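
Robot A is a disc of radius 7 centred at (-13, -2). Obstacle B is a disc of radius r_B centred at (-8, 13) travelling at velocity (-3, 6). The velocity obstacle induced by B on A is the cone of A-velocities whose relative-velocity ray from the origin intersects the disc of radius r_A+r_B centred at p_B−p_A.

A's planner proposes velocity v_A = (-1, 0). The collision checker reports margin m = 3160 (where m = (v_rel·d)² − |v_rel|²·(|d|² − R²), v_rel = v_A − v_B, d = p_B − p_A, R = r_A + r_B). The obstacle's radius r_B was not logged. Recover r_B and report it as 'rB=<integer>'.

m = 3160
d = (5, 15);  v_rel = (2, -6),  |v_rel|² = 40
v_rel×d = (2)·(15) − (-6)·(5) = 60
since m = R²·40 − 60²:  R² = (3600 + 3160) / 40 = 169
R = √169 = 13  ⇒  r_B = 13 − 7 = 6

rB=6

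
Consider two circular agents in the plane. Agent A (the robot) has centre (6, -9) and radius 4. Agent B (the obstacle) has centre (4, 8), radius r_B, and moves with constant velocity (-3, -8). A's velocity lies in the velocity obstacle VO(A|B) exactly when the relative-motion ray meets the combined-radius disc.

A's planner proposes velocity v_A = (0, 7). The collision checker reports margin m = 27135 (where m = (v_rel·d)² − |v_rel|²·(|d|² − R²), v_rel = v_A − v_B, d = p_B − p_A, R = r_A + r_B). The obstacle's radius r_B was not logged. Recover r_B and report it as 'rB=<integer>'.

m = 27135
d = (-2, 17);  v_rel = (3, 15),  |v_rel|² = 234
v_rel×d = (3)·(17) − (15)·(-2) = 81
since m = R²·234 − 81²:  R² = (6561 + 27135) / 234 = 144
R = √144 = 12  ⇒  r_B = 12 − 4 = 8

rB=8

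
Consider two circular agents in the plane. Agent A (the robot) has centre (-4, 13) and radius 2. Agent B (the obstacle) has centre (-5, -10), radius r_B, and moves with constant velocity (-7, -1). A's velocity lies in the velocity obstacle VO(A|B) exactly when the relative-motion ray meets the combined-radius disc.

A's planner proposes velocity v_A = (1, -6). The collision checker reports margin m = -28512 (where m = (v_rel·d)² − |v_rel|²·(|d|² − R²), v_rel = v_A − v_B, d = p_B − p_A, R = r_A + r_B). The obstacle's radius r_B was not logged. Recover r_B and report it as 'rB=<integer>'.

m = -28512
d = (-1, -23);  v_rel = (8, -5),  |v_rel|² = 89
v_rel×d = (8)·(-23) − (-5)·(-1) = -189
since m = R²·89 − (-189)²:  R² = (35721 + -28512) / 89 = 81
R = √81 = 9  ⇒  r_B = 9 − 2 = 7

rB=7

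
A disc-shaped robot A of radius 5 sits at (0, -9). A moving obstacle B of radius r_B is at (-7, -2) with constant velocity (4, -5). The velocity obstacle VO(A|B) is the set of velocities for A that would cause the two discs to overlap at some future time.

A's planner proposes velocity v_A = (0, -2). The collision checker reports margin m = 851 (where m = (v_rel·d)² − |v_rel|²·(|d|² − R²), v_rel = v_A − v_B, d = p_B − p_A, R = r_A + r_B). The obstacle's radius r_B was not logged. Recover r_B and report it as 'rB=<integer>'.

m = 851
d = (-7, 7);  v_rel = (-4, 3),  |v_rel|² = 25
v_rel×d = (-4)·(7) − (3)·(-7) = -7
since m = R²·25 − (-7)²:  R² = (49 + 851) / 25 = 36
R = √36 = 6  ⇒  r_B = 6 − 5 = 1

rB=1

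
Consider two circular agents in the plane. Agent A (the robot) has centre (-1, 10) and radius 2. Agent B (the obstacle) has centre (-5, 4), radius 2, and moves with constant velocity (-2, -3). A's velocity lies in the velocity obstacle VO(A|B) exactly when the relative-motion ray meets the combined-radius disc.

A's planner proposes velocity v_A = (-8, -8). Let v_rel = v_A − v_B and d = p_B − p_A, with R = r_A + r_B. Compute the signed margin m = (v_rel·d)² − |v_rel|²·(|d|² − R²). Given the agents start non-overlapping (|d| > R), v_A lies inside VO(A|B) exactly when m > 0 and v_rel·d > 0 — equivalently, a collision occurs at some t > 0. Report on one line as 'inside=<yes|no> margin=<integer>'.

d = (-4, -6),  |d|² = 52;  R = 2+2 = 4,  c = 52−4² = 36
v_rel = (-6, -5),  |v_rel|² = 61;  v_rel·d = (-6)·(-4) + (-5)·(-6) = 54
61·t² − 108·t + 36 = 0  ⇒  m = 54² − 61·36 = 720
m = 720 > 0,  v_rel·d = 54 > 0  ⇒  inside

inside=yes margin=720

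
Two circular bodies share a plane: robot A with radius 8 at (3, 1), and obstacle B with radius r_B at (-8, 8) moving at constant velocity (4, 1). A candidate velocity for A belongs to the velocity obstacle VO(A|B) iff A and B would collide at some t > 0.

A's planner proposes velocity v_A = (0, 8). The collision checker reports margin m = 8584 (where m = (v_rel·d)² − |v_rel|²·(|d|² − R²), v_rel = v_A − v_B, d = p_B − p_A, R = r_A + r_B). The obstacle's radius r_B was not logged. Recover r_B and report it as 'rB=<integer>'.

m = 8584
d = (-11, 7);  v_rel = (-4, 7),  |v_rel|² = 65
v_rel×d = (-4)·(7) − (7)·(-11) = 49
since m = R²·65 − 49²:  R² = (2401 + 8584) / 65 = 169
R = √169 = 13  ⇒  r_B = 13 − 8 = 5

rB=5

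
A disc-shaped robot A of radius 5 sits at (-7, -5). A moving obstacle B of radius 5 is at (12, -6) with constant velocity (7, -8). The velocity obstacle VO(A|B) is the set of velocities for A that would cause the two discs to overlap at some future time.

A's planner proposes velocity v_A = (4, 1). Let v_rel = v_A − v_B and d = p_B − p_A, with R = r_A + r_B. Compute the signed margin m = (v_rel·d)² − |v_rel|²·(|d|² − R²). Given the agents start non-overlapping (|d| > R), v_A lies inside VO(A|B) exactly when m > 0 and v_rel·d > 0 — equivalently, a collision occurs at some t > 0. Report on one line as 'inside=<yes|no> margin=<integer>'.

d = (19, -1),  |d|² = 362;  R = 5+5 = 10,  c = 362−10² = 262
v_rel = (-3, 9),  |v_rel|² = 90;  v_rel·d = (-3)·(19) + (9)·(-1) = -66
90·t² + 132·t + 262 = 0  ⇒  m = (-66)² − 90·262 = -19224
m = -19224 < 0,  v_rel·d = -66 < 0  ⇒  outside

inside=no margin=-19224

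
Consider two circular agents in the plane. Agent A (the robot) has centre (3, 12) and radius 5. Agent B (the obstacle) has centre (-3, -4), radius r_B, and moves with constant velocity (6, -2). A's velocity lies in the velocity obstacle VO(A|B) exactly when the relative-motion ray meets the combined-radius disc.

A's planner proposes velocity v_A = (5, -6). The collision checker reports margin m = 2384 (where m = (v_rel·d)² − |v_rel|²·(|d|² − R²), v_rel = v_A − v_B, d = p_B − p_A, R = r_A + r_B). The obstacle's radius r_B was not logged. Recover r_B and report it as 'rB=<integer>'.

m = 2384
d = (-6, -16);  v_rel = (-1, -4),  |v_rel|² = 17
v_rel×d = (-1)·(-16) − (-4)·(-6) = -8
since m = R²·17 − (-8)²:  R² = (64 + 2384) / 17 = 144
R = √144 = 12  ⇒  r_B = 12 − 5 = 7

rB=7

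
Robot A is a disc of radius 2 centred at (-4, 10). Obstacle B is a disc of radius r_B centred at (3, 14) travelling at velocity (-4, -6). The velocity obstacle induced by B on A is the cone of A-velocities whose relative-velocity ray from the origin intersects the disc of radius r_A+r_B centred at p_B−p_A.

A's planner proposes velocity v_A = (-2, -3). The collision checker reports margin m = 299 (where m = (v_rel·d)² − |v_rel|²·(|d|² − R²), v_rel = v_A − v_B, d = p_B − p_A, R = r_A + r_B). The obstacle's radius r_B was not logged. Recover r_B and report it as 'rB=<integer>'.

m = 299
d = (7, 4);  v_rel = (2, 3),  |v_rel|² = 13
v_rel×d = (2)·(4) − (3)·(7) = -13
since m = R²·13 − (-13)²:  R² = (169 + 299) / 13 = 36
R = √36 = 6  ⇒  r_B = 6 − 2 = 4

rB=4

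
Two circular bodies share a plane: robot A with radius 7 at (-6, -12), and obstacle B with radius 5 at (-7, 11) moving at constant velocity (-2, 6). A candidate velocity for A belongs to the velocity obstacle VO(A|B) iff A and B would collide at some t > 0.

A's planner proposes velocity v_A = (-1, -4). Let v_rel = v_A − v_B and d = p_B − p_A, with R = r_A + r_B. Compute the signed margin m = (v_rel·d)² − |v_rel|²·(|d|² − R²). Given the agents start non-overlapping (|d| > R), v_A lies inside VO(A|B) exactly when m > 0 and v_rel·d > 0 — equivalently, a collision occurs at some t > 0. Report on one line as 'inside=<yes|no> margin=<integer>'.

d = (-1, 23),  |d|² = 530;  R = 7+5 = 12,  c = 530−12² = 386
v_rel = (1, -10),  |v_rel|² = 101;  v_rel·d = (1)·(-1) + (-10)·(23) = -231
101·t² + 462·t + 386 = 0  ⇒  m = (-231)² − 101·386 = 14375
m = 14375 > 0,  v_rel·d = -231 < 0  ⇒  outside

inside=no margin=14375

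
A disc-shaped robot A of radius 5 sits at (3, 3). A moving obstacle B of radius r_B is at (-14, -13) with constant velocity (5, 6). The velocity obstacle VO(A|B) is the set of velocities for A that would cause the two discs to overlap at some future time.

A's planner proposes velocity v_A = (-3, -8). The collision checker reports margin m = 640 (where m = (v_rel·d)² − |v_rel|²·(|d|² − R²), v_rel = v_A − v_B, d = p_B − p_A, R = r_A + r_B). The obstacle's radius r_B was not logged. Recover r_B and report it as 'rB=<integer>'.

m = 640
d = (-17, -16);  v_rel = (-8, -14),  |v_rel|² = 260
v_rel×d = (-8)·(-16) − (-14)·(-17) = -110
since m = R²·260 − (-110)²:  R² = (12100 + 640) / 260 = 49
R = √49 = 7  ⇒  r_B = 7 − 5 = 2

rB=2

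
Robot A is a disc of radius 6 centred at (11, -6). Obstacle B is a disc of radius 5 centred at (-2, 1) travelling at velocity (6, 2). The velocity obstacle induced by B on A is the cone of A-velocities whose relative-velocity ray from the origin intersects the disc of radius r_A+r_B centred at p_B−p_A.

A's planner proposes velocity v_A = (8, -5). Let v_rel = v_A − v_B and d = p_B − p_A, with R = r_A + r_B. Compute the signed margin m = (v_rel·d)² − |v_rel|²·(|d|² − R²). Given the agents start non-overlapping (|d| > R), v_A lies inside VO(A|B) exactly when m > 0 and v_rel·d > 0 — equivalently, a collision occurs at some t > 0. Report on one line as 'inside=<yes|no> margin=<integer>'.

d = (-13, 7),  |d|² = 218;  R = 6+5 = 11,  c = 218−11² = 97
v_rel = (2, -7),  |v_rel|² = 53;  v_rel·d = (2)·(-13) + (-7)·(7) = -75
53·t² + 150·t + 97 = 0  ⇒  m = (-75)² − 53·97 = 484
m = 484 > 0,  v_rel·d = -75 < 0  ⇒  outside

inside=no margin=484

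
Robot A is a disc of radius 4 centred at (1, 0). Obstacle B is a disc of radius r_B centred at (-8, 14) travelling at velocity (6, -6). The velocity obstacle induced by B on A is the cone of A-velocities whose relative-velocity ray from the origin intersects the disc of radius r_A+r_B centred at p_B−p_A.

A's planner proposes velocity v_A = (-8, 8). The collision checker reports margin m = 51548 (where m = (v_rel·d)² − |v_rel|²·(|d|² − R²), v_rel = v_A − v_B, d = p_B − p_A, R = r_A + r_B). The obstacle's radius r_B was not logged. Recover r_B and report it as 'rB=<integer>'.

m = 51548
d = (-9, 14);  v_rel = (-14, 14),  |v_rel|² = 392
v_rel×d = (-14)·(14) − (14)·(-9) = -70
since m = R²·392 − (-70)²:  R² = (4900 + 51548) / 392 = 144
R = √144 = 12  ⇒  r_B = 12 − 4 = 8

rB=8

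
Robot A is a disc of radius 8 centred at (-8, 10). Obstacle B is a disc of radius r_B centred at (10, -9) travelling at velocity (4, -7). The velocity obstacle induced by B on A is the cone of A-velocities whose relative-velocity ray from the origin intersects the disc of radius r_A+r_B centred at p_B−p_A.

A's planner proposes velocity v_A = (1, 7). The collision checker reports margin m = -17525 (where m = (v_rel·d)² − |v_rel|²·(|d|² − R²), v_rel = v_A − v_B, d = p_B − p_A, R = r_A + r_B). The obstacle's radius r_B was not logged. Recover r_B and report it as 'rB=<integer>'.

m = -17525
d = (18, -19);  v_rel = (-3, 14),  |v_rel|² = 205
v_rel×d = (-3)·(-19) − (14)·(18) = -195
since m = R²·205 − (-195)²:  R² = (38025 + -17525) / 205 = 100
R = √100 = 10  ⇒  r_B = 10 − 8 = 2

rB=2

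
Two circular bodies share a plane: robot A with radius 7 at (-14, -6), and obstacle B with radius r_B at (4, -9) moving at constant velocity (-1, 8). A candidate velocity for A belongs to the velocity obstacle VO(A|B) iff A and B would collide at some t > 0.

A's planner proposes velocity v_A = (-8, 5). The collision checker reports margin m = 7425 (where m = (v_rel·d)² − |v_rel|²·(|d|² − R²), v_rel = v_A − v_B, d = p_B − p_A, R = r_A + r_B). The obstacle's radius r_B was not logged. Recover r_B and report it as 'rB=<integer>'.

m = 7425
d = (18, -3);  v_rel = (-7, -3),  |v_rel|² = 58
v_rel×d = (-7)·(-3) − (-3)·(18) = 75
since m = R²·58 − 75²:  R² = (5625 + 7425) / 58 = 225
R = √225 = 15  ⇒  r_B = 15 − 7 = 8

rB=8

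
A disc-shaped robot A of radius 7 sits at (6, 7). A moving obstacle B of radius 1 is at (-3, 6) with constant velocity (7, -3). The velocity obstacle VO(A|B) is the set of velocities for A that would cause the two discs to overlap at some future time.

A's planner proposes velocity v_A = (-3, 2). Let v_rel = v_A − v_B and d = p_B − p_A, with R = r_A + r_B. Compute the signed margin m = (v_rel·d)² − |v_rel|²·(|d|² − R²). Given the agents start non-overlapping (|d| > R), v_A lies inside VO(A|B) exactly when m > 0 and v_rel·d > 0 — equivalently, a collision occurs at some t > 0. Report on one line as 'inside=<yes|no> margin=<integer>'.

d = (-9, -1),  |d|² = 82;  R = 7+1 = 8,  c = 82−8² = 18
v_rel = (-10, 5),  |v_rel|² = 125;  v_rel·d = (-10)·(-9) + (5)·(-1) = 85
125·t² − 170·t + 18 = 0  ⇒  m = 85² − 125·18 = 4975
m = 4975 > 0,  v_rel·d = 85 > 0  ⇒  inside

inside=yes margin=4975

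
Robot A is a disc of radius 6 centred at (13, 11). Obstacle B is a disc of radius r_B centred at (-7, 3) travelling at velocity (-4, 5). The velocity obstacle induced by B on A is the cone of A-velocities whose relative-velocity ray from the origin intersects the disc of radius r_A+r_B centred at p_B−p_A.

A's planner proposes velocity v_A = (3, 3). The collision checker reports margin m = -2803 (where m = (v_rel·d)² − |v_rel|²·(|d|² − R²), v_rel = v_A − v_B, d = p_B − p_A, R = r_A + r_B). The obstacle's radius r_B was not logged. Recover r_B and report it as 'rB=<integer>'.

m = -2803
d = (-20, -8);  v_rel = (7, -2),  |v_rel|² = 53
v_rel×d = (7)·(-8) − (-2)·(-20) = -96
since m = R²·53 − (-96)²:  R² = (9216 + -2803) / 53 = 121
R = √121 = 11  ⇒  r_B = 11 − 6 = 5

rB=5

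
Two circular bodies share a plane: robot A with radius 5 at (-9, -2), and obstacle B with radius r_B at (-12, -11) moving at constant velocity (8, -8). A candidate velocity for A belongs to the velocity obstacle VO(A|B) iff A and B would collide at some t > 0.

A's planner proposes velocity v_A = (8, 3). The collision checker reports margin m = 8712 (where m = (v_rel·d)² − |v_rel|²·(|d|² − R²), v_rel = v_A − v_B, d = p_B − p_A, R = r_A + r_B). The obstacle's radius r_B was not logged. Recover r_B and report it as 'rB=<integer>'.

m = 8712
d = (-3, -9);  v_rel = (0, 11),  |v_rel|² = 121
v_rel×d = (0)·(-9) − (11)·(-3) = 33
since m = R²·121 − 33²:  R² = (1089 + 8712) / 121 = 81
R = √81 = 9  ⇒  r_B = 9 − 5 = 4

rB=4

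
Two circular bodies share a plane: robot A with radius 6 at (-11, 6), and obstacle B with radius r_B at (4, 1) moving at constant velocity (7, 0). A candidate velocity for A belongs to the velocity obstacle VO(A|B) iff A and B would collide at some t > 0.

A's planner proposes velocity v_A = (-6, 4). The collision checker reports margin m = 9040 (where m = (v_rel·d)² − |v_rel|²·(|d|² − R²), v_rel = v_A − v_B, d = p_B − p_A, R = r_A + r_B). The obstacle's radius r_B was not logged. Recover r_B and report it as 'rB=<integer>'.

m = 9040
d = (15, -5);  v_rel = (-13, 4),  |v_rel|² = 185
v_rel×d = (-13)·(-5) − (4)·(15) = 5
since m = R²·185 − 5²:  R² = (25 + 9040) / 185 = 49
R = √49 = 7  ⇒  r_B = 7 − 6 = 1

rB=1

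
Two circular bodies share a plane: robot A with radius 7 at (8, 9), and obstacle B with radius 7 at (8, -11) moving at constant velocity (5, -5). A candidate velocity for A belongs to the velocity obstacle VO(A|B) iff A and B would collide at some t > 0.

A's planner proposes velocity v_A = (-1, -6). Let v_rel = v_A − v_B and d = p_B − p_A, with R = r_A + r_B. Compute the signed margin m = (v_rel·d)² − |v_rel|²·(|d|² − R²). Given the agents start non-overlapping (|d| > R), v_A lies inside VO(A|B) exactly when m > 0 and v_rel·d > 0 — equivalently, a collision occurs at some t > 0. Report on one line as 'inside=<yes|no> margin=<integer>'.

d = (0, -20),  |d|² = 400;  R = 7+7 = 14,  c = 400−14² = 204
v_rel = (-6, -1),  |v_rel|² = 37;  v_rel·d = (-6)·(0) + (-1)·(-20) = 20
37·t² − 40·t + 204 = 0  ⇒  m = 20² − 37·204 = -7148
m = -7148 < 0,  v_rel·d = 20 > 0  ⇒  outside

inside=no margin=-7148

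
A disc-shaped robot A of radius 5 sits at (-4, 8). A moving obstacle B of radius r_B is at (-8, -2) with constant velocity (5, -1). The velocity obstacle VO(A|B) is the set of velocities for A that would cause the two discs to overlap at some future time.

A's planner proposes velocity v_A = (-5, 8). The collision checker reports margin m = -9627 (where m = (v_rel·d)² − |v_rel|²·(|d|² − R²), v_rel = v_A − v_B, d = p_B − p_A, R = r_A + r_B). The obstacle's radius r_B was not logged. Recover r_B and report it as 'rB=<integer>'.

m = -9627
d = (-4, -10);  v_rel = (-10, 9),  |v_rel|² = 181
v_rel×d = (-10)·(-10) − (9)·(-4) = 136
since m = R²·181 − 136²:  R² = (18496 + -9627) / 181 = 49
R = √49 = 7  ⇒  r_B = 7 − 5 = 2

rB=2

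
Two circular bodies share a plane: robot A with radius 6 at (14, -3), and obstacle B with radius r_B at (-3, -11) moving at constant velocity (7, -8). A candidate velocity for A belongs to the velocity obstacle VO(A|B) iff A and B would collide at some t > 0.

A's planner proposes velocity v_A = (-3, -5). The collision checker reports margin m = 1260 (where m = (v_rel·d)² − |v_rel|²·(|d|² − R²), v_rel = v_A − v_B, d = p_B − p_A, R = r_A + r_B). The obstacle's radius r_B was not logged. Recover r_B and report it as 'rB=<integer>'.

m = 1260
d = (-17, -8);  v_rel = (-10, 3),  |v_rel|² = 109
v_rel×d = (-10)·(-8) − (3)·(-17) = 131
since m = R²·109 − 131²:  R² = (17161 + 1260) / 109 = 169
R = √169 = 13  ⇒  r_B = 13 − 6 = 7

rB=7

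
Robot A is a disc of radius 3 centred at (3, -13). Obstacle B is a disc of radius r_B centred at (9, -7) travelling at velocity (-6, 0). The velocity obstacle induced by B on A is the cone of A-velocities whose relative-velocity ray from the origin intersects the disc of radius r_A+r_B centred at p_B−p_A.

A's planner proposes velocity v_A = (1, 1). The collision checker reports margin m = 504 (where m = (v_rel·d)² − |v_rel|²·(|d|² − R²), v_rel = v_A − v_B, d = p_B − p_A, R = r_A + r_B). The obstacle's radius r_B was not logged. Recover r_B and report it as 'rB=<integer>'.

m = 504
d = (6, 6);  v_rel = (7, 1),  |v_rel|² = 50
v_rel×d = (7)·(6) − (1)·(6) = 36
since m = R²·50 − 36²:  R² = (1296 + 504) / 50 = 36
R = √36 = 6  ⇒  r_B = 6 − 3 = 3

rB=3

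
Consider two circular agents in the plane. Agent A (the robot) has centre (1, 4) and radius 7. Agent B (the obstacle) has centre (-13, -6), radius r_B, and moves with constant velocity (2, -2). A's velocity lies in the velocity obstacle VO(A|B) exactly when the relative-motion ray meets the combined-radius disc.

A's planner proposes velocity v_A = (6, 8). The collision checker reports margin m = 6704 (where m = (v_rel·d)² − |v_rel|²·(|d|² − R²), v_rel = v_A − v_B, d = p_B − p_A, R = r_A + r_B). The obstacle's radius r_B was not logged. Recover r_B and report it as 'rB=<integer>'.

m = 6704
d = (-14, -10);  v_rel = (4, 10),  |v_rel|² = 116
v_rel×d = (4)·(-10) − (10)·(-14) = 100
since m = R²·116 − 100²:  R² = (10000 + 6704) / 116 = 144
R = √144 = 12  ⇒  r_B = 12 − 7 = 5

rB=5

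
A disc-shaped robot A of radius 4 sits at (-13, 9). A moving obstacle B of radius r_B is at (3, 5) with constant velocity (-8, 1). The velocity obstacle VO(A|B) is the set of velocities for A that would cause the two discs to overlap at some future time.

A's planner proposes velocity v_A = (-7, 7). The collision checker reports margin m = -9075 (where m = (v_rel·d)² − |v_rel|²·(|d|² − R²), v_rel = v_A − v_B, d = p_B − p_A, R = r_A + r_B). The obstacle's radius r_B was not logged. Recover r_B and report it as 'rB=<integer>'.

m = -9075
d = (16, -4);  v_rel = (1, 6),  |v_rel|² = 37
v_rel×d = (1)·(-4) − (6)·(16) = -100
since m = R²·37 − (-100)²:  R² = (10000 + -9075) / 37 = 25
R = √25 = 5  ⇒  r_B = 5 − 4 = 1

rB=1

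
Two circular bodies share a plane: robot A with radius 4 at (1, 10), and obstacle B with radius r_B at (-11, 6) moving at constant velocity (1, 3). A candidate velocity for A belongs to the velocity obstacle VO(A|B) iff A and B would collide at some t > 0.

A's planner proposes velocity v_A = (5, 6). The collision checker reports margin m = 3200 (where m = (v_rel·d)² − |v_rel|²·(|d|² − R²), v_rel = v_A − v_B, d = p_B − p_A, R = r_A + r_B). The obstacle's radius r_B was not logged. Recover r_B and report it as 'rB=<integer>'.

m = 3200
d = (-12, -4);  v_rel = (4, 3),  |v_rel|² = 25
v_rel×d = (4)·(-4) − (3)·(-12) = 20
since m = R²·25 − 20²:  R² = (400 + 3200) / 25 = 144
R = √144 = 12  ⇒  r_B = 12 − 4 = 8

rB=8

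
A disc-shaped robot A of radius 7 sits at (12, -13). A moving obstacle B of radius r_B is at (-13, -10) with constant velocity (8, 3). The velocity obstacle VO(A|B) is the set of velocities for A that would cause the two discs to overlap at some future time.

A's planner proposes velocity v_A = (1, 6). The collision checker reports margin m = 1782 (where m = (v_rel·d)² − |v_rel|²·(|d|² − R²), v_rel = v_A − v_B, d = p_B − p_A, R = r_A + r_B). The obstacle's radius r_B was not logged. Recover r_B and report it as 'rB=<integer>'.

m = 1782
d = (-25, 3);  v_rel = (-7, 3),  |v_rel|² = 58
v_rel×d = (-7)·(3) − (3)·(-25) = 54
since m = R²·58 − 54²:  R² = (2916 + 1782) / 58 = 81
R = √81 = 9  ⇒  r_B = 9 − 7 = 2

rB=2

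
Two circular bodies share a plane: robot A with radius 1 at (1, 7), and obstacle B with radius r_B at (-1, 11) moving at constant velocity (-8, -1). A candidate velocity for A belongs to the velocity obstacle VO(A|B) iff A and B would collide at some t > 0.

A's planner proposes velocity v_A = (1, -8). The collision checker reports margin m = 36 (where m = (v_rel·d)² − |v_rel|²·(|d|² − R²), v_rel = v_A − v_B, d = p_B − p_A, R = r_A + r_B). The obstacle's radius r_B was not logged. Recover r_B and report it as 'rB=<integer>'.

m = 36
d = (-2, 4);  v_rel = (9, -7),  |v_rel|² = 130
v_rel×d = (9)·(4) − (-7)·(-2) = 22
since m = R²·130 − 22²:  R² = (484 + 36) / 130 = 4
R = √4 = 2  ⇒  r_B = 2 − 1 = 1

rB=1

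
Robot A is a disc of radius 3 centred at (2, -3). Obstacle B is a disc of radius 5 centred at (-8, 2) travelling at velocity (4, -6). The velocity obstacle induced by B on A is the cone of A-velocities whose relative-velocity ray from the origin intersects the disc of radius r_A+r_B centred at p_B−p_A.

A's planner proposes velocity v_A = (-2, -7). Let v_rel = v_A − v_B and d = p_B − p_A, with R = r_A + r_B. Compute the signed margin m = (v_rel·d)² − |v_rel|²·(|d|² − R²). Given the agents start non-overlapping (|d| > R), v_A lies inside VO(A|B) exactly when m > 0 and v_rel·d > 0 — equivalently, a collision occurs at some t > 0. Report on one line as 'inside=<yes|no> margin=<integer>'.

d = (-10, 5),  |d|² = 125;  R = 3+5 = 8,  c = 125−8² = 61
v_rel = (-6, -1),  |v_rel|² = 37;  v_rel·d = (-6)·(-10) + (-1)·(5) = 55
37·t² − 110·t + 61 = 0  ⇒  m = 55² − 37·61 = 768
m = 768 > 0,  v_rel·d = 55 > 0  ⇒  inside

inside=yes margin=768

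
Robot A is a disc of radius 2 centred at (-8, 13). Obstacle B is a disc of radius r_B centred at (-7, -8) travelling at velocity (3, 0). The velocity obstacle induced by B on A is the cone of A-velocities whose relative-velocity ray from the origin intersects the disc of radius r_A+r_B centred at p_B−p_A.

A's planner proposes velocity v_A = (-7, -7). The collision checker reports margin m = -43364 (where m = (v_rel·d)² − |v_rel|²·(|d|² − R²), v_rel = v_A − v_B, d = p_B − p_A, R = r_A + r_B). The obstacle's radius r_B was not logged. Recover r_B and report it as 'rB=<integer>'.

m = -43364
d = (1, -21);  v_rel = (-10, -7),  |v_rel|² = 149
v_rel×d = (-10)·(-21) − (-7)·(1) = 217
since m = R²·149 − 217²:  R² = (47089 + -43364) / 149 = 25
R = √25 = 5  ⇒  r_B = 5 − 2 = 3

rB=3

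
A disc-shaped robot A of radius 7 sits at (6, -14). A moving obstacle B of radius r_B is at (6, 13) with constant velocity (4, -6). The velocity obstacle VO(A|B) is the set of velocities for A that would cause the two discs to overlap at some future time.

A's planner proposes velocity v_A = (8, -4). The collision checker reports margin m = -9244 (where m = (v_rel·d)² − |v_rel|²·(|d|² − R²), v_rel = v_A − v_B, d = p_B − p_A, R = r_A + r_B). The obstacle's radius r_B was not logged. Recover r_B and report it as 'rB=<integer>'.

m = -9244
d = (0, 27);  v_rel = (4, 2),  |v_rel|² = 20
v_rel×d = (4)·(27) − (2)·(0) = 108
since m = R²·20 − 108²:  R² = (11664 + -9244) / 20 = 121
R = √121 = 11  ⇒  r_B = 11 − 7 = 4

rB=4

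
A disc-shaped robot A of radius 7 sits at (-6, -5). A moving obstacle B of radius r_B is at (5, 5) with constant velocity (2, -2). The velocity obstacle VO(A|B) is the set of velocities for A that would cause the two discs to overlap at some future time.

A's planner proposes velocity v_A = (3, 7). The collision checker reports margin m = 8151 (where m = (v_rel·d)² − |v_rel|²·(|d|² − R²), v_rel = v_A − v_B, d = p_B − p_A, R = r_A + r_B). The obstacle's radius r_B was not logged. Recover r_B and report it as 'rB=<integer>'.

m = 8151
d = (11, 10);  v_rel = (1, 9),  |v_rel|² = 82
v_rel×d = (1)·(10) − (9)·(11) = -89
since m = R²·82 − (-89)²:  R² = (7921 + 8151) / 82 = 196
R = √196 = 14  ⇒  r_B = 14 − 7 = 7

rB=7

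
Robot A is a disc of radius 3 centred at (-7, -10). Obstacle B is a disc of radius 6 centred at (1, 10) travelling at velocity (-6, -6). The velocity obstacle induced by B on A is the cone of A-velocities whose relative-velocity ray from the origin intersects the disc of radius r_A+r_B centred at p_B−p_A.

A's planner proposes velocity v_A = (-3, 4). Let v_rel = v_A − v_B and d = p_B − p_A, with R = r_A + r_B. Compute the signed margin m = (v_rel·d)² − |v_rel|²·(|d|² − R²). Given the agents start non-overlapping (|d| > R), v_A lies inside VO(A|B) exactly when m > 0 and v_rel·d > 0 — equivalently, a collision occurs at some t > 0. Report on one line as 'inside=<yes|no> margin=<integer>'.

d = (8, 20),  |d|² = 464;  R = 3+6 = 9,  c = 464−9² = 383
v_rel = (3, 10),  |v_rel|² = 109;  v_rel·d = (3)·(8) + (10)·(20) = 224
109·t² − 448·t + 383 = 0  ⇒  m = 224² − 109·383 = 8429
m = 8429 > 0,  v_rel·d = 224 > 0  ⇒  inside

inside=yes margin=8429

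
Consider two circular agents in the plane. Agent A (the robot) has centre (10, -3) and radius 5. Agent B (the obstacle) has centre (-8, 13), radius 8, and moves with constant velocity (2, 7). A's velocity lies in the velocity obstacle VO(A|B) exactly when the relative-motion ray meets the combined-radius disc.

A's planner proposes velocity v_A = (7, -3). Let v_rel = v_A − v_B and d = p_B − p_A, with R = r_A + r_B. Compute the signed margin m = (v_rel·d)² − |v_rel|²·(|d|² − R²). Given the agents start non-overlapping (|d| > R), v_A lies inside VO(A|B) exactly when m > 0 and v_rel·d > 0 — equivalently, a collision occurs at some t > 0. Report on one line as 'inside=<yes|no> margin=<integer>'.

d = (-18, 16),  |d|² = 580;  R = 5+8 = 13,  c = 580−13² = 411
v_rel = (5, -10),  |v_rel|² = 125;  v_rel·d = (5)·(-18) + (-10)·(16) = -250
125·t² + 500·t + 411 = 0  ⇒  m = (-250)² − 125·411 = 11125
m = 11125 > 0,  v_rel·d = -250 < 0  ⇒  outside

inside=no margin=11125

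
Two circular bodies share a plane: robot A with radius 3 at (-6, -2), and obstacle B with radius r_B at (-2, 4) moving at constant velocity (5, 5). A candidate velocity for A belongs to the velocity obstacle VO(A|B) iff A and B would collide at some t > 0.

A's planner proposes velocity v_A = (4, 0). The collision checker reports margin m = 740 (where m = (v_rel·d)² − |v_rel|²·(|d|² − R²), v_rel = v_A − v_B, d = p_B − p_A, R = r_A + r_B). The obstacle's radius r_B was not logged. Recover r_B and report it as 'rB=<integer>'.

m = 740
d = (4, 6);  v_rel = (-1, -5),  |v_rel|² = 26
v_rel×d = (-1)·(6) − (-5)·(4) = 14
since m = R²·26 − 14²:  R² = (196 + 740) / 26 = 36
R = √36 = 6  ⇒  r_B = 6 − 3 = 3

rB=3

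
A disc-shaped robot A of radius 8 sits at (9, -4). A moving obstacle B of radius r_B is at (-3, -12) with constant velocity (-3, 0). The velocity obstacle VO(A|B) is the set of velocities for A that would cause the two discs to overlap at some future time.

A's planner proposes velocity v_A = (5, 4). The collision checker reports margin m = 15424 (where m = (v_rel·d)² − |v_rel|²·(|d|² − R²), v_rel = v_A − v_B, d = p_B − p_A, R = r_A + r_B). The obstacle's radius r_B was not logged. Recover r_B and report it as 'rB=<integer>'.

m = 15424
d = (-12, -8);  v_rel = (8, 4),  |v_rel|² = 80
v_rel×d = (8)·(-8) − (4)·(-12) = -16
since m = R²·80 − (-16)²:  R² = (256 + 15424) / 80 = 196
R = √196 = 14  ⇒  r_B = 14 − 8 = 6

rB=6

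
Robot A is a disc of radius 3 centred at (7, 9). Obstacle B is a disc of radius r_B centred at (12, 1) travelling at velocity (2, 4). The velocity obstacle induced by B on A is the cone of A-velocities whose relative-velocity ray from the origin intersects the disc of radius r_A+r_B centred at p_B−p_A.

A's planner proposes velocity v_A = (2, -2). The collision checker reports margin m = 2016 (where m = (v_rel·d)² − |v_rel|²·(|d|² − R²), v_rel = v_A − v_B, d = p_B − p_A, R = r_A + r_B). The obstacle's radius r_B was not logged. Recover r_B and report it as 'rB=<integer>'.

m = 2016
d = (5, -8);  v_rel = (0, -6),  |v_rel|² = 36
v_rel×d = (0)·(-8) − (-6)·(5) = 30
since m = R²·36 − 30²:  R² = (900 + 2016) / 36 = 81
R = √81 = 9  ⇒  r_B = 9 − 3 = 6

rB=6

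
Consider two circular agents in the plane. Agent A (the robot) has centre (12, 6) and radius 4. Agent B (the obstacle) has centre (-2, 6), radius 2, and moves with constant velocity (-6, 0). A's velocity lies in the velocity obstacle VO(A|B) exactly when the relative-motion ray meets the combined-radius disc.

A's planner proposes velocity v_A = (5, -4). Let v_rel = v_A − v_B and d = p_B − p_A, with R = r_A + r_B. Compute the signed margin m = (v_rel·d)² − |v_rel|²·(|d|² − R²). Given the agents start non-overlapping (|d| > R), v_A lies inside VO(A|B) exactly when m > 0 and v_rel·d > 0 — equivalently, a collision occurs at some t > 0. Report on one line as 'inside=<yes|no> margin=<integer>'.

d = (-14, 0),  |d|² = 196;  R = 4+2 = 6,  c = 196−6² = 160
v_rel = (11, -4),  |v_rel|² = 137;  v_rel·d = (11)·(-14) + (-4)·(0) = -154
137·t² + 308·t + 160 = 0  ⇒  m = (-154)² − 137·160 = 1796
m = 1796 > 0,  v_rel·d = -154 < 0  ⇒  outside

inside=no margin=1796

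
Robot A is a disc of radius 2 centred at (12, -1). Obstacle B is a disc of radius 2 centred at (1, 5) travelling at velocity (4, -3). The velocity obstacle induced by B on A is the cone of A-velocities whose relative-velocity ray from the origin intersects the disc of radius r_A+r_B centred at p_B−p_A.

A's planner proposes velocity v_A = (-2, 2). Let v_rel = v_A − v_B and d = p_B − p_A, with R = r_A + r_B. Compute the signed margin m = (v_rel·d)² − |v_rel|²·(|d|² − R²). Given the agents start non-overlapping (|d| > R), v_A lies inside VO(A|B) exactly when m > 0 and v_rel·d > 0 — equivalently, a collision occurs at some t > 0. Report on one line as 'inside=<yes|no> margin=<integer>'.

d = (-11, 6),  |d|² = 157;  R = 2+2 = 4,  c = 157−4² = 141
v_rel = (-6, 5),  |v_rel|² = 61;  v_rel·d = (-6)·(-11) + (5)·(6) = 96
61·t² − 192·t + 141 = 0  ⇒  m = 96² − 61·141 = 615
m = 615 > 0,  v_rel·d = 96 > 0  ⇒  inside

inside=yes margin=615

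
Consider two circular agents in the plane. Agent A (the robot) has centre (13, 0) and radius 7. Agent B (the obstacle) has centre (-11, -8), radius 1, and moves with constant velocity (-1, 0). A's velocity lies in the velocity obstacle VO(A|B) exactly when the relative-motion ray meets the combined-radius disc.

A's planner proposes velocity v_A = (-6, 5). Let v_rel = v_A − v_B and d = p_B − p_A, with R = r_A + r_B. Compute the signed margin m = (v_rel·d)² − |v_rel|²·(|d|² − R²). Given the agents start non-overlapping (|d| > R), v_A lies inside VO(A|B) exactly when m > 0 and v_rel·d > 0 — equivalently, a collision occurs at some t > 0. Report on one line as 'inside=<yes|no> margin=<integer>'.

d = (-24, -8),  |d|² = 640;  R = 7+1 = 8,  c = 640−8² = 576
v_rel = (-5, 5),  |v_rel|² = 50;  v_rel·d = (-5)·(-24) + (5)·(-8) = 80
50·t² − 160·t + 576 = 0  ⇒  m = 80² − 50·576 = -22400
m = -22400 < 0,  v_rel·d = 80 > 0  ⇒  outside

inside=no margin=-22400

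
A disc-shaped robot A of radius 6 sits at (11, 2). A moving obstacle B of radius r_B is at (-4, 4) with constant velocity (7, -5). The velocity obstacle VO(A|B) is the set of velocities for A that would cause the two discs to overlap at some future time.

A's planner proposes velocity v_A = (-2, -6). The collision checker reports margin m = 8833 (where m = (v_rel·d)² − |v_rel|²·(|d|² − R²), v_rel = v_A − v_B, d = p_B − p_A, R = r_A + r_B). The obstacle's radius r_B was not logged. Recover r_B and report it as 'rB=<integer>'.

m = 8833
d = (-15, 2);  v_rel = (-9, -1),  |v_rel|² = 82
v_rel×d = (-9)·(2) − (-1)·(-15) = -33
since m = R²·82 − (-33)²:  R² = (1089 + 8833) / 82 = 121
R = √121 = 11  ⇒  r_B = 11 − 6 = 5

rB=5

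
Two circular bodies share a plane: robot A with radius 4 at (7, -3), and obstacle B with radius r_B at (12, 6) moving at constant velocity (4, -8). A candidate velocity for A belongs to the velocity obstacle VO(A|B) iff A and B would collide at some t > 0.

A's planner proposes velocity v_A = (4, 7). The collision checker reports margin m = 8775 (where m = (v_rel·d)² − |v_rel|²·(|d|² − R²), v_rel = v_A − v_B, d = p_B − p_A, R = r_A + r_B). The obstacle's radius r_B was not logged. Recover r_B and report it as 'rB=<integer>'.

m = 8775
d = (5, 9);  v_rel = (0, 15),  |v_rel|² = 225
v_rel×d = (0)·(9) − (15)·(5) = -75
since m = R²·225 − (-75)²:  R² = (5625 + 8775) / 225 = 64
R = √64 = 8  ⇒  r_B = 8 − 4 = 4

rB=4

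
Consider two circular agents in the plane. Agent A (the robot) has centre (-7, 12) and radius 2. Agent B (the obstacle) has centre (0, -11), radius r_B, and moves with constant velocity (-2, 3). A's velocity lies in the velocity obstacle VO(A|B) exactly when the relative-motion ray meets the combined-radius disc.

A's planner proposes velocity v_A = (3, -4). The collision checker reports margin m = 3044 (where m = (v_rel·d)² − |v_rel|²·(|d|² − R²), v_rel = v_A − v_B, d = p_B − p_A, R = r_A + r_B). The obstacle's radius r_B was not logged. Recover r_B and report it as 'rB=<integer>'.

m = 3044
d = (7, -23);  v_rel = (5, -7),  |v_rel|² = 74
v_rel×d = (5)·(-23) − (-7)·(7) = -66
since m = R²·74 − (-66)²:  R² = (4356 + 3044) / 74 = 100
R = √100 = 10  ⇒  r_B = 10 − 2 = 8

rB=8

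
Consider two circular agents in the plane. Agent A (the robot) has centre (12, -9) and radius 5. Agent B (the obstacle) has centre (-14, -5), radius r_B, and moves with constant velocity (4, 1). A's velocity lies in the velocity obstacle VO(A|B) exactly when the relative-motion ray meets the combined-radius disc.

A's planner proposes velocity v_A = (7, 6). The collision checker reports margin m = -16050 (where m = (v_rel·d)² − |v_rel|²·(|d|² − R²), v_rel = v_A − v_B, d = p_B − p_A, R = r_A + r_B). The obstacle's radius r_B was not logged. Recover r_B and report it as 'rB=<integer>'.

m = -16050
d = (-26, 4);  v_rel = (3, 5),  |v_rel|² = 34
v_rel×d = (3)·(4) − (5)·(-26) = 142
since m = R²·34 − 142²:  R² = (20164 + -16050) / 34 = 121
R = √121 = 11  ⇒  r_B = 11 − 5 = 6

rB=6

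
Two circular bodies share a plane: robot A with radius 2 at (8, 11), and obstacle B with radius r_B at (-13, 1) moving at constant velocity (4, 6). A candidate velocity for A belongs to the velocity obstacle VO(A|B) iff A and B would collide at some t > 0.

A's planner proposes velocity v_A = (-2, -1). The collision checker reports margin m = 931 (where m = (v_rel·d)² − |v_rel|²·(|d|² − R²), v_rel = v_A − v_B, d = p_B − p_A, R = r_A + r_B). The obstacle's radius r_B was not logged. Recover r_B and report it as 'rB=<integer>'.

m = 931
d = (-21, -10);  v_rel = (-6, -7),  |v_rel|² = 85
v_rel×d = (-6)·(-10) − (-7)·(-21) = -87
since m = R²·85 − (-87)²:  R² = (7569 + 931) / 85 = 100
R = √100 = 10  ⇒  r_B = 10 − 2 = 8

rB=8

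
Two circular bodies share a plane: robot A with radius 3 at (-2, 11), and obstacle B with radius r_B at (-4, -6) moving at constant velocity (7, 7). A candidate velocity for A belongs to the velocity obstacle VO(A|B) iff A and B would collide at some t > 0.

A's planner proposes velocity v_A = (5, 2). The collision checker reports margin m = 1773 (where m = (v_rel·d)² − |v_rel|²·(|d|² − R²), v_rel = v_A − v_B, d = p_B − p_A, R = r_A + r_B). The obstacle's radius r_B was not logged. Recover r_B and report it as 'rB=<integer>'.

m = 1773
d = (-2, -17);  v_rel = (-2, -5),  |v_rel|² = 29
v_rel×d = (-2)·(-17) − (-5)·(-2) = 24
since m = R²·29 − 24²:  R² = (576 + 1773) / 29 = 81
R = √81 = 9  ⇒  r_B = 9 − 3 = 6

rB=6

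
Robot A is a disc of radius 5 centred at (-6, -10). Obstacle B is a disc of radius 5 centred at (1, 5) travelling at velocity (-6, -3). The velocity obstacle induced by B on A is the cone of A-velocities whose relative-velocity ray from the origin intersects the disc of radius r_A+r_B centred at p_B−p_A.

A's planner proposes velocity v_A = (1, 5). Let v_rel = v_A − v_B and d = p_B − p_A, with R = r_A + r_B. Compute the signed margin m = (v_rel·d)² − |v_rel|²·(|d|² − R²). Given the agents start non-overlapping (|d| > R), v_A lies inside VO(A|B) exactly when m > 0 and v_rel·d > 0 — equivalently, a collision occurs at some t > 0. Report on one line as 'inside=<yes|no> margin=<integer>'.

d = (7, 15),  |d|² = 274;  R = 5+5 = 10,  c = 274−10² = 174
v_rel = (7, 8),  |v_rel|² = 113;  v_rel·d = (7)·(7) + (8)·(15) = 169
113·t² − 338·t + 174 = 0  ⇒  m = 169² − 113·174 = 8899
m = 8899 > 0,  v_rel·d = 169 > 0  ⇒  inside

inside=yes margin=8899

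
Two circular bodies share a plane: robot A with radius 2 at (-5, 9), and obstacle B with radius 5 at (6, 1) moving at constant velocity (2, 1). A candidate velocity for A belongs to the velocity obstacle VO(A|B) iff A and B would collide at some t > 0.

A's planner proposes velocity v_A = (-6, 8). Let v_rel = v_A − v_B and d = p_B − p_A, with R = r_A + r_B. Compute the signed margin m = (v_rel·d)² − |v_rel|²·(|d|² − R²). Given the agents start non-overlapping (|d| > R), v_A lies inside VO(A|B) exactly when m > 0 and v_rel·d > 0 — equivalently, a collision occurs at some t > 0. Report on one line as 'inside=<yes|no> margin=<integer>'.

d = (11, -8),  |d|² = 185;  R = 2+5 = 7,  c = 185−7² = 136
v_rel = (-8, 7),  |v_rel|² = 113;  v_rel·d = (-8)·(11) + (7)·(-8) = -144
113·t² + 288·t + 136 = 0  ⇒  m = (-144)² − 113·136 = 5368
m = 5368 > 0,  v_rel·d = -144 < 0  ⇒  outside

inside=no margin=5368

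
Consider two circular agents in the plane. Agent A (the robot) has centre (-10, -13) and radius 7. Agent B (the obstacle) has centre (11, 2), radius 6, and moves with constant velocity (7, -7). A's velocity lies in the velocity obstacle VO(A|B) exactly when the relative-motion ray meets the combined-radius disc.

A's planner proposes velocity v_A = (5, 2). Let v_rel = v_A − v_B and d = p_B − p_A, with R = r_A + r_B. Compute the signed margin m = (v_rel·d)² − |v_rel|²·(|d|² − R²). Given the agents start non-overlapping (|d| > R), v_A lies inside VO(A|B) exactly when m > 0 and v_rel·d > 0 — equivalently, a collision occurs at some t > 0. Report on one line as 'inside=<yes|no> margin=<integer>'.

d = (21, 15),  |d|² = 666;  R = 7+6 = 13,  c = 666−13² = 497
v_rel = (-2, 9),  |v_rel|² = 85;  v_rel·d = (-2)·(21) + (9)·(15) = 93
85·t² − 186·t + 497 = 0  ⇒  m = 93² − 85·497 = -33596
m = -33596 < 0,  v_rel·d = 93 > 0  ⇒  outside

inside=no margin=-33596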